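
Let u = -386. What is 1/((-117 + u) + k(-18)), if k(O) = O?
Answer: -1/521 ≈ -0.0019194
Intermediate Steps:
1/((-117 + u) + k(-18)) = 1/((-117 - 386) - 18) = 1/(-503 - 18) = 1/(-521) = -1/521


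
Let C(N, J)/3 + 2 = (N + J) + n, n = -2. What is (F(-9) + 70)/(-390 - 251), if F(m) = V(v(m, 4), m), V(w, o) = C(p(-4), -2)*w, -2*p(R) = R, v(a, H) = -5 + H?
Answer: -82/641 ≈ -0.12793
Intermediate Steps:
p(R) = -R/2
C(N, J) = -12 + 3*J + 3*N (C(N, J) = -6 + 3*((N + J) - 2) = -6 + 3*((J + N) - 2) = -6 + 3*(-2 + J + N) = -6 + (-6 + 3*J + 3*N) = -12 + 3*J + 3*N)
V(w, o) = -12*w (V(w, o) = (-12 + 3*(-2) + 3*(-½*(-4)))*w = (-12 - 6 + 3*2)*w = (-12 - 6 + 6)*w = -12*w)
F(m) = 12 (F(m) = -12*(-5 + 4) = -12*(-1) = 12)
(F(-9) + 70)/(-390 - 251) = (12 + 70)/(-390 - 251) = 82/(-641) = 82*(-1/641) = -82/641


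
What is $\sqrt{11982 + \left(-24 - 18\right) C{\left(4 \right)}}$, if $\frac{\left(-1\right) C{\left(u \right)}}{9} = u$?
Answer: $\sqrt{13494} \approx 116.16$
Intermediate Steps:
$C{\left(u \right)} = - 9 u$
$\sqrt{11982 + \left(-24 - 18\right) C{\left(4 \right)}} = \sqrt{11982 + \left(-24 - 18\right) \left(\left(-9\right) 4\right)} = \sqrt{11982 + \left(-24 - 18\right) \left(-36\right)} = \sqrt{11982 - -1512} = \sqrt{11982 + 1512} = \sqrt{13494}$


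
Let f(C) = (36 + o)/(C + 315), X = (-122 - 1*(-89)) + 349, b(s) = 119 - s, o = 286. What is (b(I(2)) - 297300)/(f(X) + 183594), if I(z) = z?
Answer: -187522473/115848136 ≈ -1.6187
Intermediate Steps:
X = 316 (X = (-122 + 89) + 349 = -33 + 349 = 316)
f(C) = 322/(315 + C) (f(C) = (36 + 286)/(C + 315) = 322/(315 + C))
(b(I(2)) - 297300)/(f(X) + 183594) = ((119 - 1*2) - 297300)/(322/(315 + 316) + 183594) = ((119 - 2) - 297300)/(322/631 + 183594) = (117 - 297300)/(322*(1/631) + 183594) = -297183/(322/631 + 183594) = -297183/115848136/631 = -297183*631/115848136 = -187522473/115848136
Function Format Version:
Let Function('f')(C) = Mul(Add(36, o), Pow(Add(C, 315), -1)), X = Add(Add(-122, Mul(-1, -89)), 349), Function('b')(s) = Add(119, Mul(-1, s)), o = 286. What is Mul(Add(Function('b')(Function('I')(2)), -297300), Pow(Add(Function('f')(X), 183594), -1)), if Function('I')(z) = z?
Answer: Rational(-187522473, 115848136) ≈ -1.6187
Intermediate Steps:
X = 316 (X = Add(Add(-122, 89), 349) = Add(-33, 349) = 316)
Function('f')(C) = Mul(322, Pow(Add(315, C), -1)) (Function('f')(C) = Mul(Add(36, 286), Pow(Add(C, 315), -1)) = Mul(322, Pow(Add(315, C), -1)))
Mul(Add(Function('b')(Function('I')(2)), -297300), Pow(Add(Function('f')(X), 183594), -1)) = Mul(Add(Add(119, Mul(-1, 2)), -297300), Pow(Add(Mul(322, Pow(Add(315, 316), -1)), 183594), -1)) = Mul(Add(Add(119, -2), -297300), Pow(Add(Mul(322, Pow(631, -1)), 183594), -1)) = Mul(Add(117, -297300), Pow(Add(Mul(322, Rational(1, 631)), 183594), -1)) = Mul(-297183, Pow(Add(Rational(322, 631), 183594), -1)) = Mul(-297183, Pow(Rational(115848136, 631), -1)) = Mul(-297183, Rational(631, 115848136)) = Rational(-187522473, 115848136)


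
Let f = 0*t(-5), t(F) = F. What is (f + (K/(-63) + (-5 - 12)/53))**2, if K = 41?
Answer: 10523536/11148921 ≈ 0.94391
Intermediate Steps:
f = 0 (f = 0*(-5) = 0)
(f + (K/(-63) + (-5 - 12)/53))**2 = (0 + (41/(-63) + (-5 - 12)/53))**2 = (0 + (41*(-1/63) - 17*1/53))**2 = (0 + (-41/63 - 17/53))**2 = (0 - 3244/3339)**2 = (-3244/3339)**2 = 10523536/11148921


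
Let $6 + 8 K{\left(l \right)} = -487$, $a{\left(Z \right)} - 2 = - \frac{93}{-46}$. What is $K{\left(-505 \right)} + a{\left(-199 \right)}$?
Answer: $- \frac{10599}{184} \approx -57.603$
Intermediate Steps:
$a{\left(Z \right)} = \frac{185}{46}$ ($a{\left(Z \right)} = 2 - \frac{93}{-46} = 2 - - \frac{93}{46} = 2 + \frac{93}{46} = \frac{185}{46}$)
$K{\left(l \right)} = - \frac{493}{8}$ ($K{\left(l \right)} = - \frac{3}{4} + \frac{1}{8} \left(-487\right) = - \frac{3}{4} - \frac{487}{8} = - \frac{493}{8}$)
$K{\left(-505 \right)} + a{\left(-199 \right)} = - \frac{493}{8} + \frac{185}{46} = - \frac{10599}{184}$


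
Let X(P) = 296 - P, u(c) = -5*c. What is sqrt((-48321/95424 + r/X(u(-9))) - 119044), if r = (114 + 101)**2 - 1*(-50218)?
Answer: I*sqrt(2411845319281395)/142568 ≈ 344.47*I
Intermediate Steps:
r = 96443 (r = 215**2 + 50218 = 46225 + 50218 = 96443)
sqrt((-48321/95424 + r/X(u(-9))) - 119044) = sqrt((-48321/95424 + 96443/(296 - (-5)*(-9))) - 119044) = sqrt((-48321*1/95424 + 96443/(296 - 1*45)) - 119044) = sqrt((-2301/4544 + 96443/(296 - 45)) - 119044) = sqrt((-2301/4544 + 96443/251) - 119044) = sqrt(437659441/1140544 - 119044) = sqrt(-135337260495/1140544) = I*sqrt(2411845319281395)/142568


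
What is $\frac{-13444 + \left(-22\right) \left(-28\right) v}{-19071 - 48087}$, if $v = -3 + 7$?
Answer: $\frac{610}{3731} \approx 0.1635$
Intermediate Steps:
$v = 4$
$\frac{-13444 + \left(-22\right) \left(-28\right) v}{-19071 - 48087} = \frac{-13444 + \left(-22\right) \left(-28\right) 4}{-19071 - 48087} = \frac{-13444 + 616 \cdot 4}{-67158} = \left(-13444 + 2464\right) \left(- \frac{1}{67158}\right) = \left(-10980\right) \left(- \frac{1}{67158}\right) = \frac{610}{3731}$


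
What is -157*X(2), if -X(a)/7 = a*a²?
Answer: 8792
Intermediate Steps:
X(a) = -7*a³ (X(a) = -7*a*a² = -7*a³)
-157*X(2) = -(-1099)*2³ = -(-1099)*8 = -157*(-56) = 8792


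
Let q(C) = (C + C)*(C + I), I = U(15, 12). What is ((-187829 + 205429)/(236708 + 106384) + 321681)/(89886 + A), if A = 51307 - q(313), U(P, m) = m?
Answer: -27591548813/5339969661 ≈ -5.1670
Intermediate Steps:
I = 12
q(C) = 2*C*(12 + C) (q(C) = (C + C)*(C + 12) = (2*C)*(12 + C) = 2*C*(12 + C))
A = -152143 (A = 51307 - 2*313*(12 + 313) = 51307 - 2*313*325 = 51307 - 1*203450 = 51307 - 203450 = -152143)
((-187829 + 205429)/(236708 + 106384) + 321681)/(89886 + A) = ((-187829 + 205429)/(236708 + 106384) + 321681)/(89886 - 152143) = (17600/343092 + 321681)/(-62257) = (17600*(1/343092) + 321681)*(-1/62257) = (4400/85773 + 321681)*(-1/62257) = (27591548813/85773)*(-1/62257) = -27591548813/5339969661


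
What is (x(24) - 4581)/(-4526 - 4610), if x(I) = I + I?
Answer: 4533/9136 ≈ 0.49617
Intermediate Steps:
x(I) = 2*I
(x(24) - 4581)/(-4526 - 4610) = (2*24 - 4581)/(-4526 - 4610) = (48 - 4581)/(-9136) = -4533*(-1/9136) = 4533/9136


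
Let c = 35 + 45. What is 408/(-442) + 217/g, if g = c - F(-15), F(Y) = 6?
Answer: 1933/962 ≈ 2.0094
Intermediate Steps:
c = 80
g = 74 (g = 80 - 1*6 = 80 - 6 = 74)
408/(-442) + 217/g = 408/(-442) + 217/74 = 408*(-1/442) + 217*(1/74) = -12/13 + 217/74 = 1933/962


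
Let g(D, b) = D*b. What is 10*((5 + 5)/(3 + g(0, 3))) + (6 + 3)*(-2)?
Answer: 46/3 ≈ 15.333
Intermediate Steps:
10*((5 + 5)/(3 + g(0, 3))) + (6 + 3)*(-2) = 10*((5 + 5)/(3 + 0*3)) + (6 + 3)*(-2) = 10*(10/(3 + 0)) + 9*(-2) = 10*(10/3) - 18 = 100/3 - 18 = 46/3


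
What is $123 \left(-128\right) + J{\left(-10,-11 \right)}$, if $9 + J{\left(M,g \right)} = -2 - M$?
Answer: $-15745$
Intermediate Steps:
$J{\left(M,g \right)} = -11 - M$ ($J{\left(M,g \right)} = -9 - \left(2 + M\right) = -11 - M$)
$123 \left(-128\right) + J{\left(-10,-11 \right)} = 123 \left(-128\right) - 1 = -15744 + \left(-11 + 10\right) = -15744 - 1 = -15745$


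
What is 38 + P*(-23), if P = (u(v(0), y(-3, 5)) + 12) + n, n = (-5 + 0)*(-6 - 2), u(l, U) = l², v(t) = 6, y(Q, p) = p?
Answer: -1986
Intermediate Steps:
n = 40 (n = -5*(-8) = 40)
P = 88 (P = (6² + 12) + 40 = (36 + 12) + 40 = 48 + 40 = 88)
38 + P*(-23) = 38 + 88*(-23) = 38 - 2024 = -1986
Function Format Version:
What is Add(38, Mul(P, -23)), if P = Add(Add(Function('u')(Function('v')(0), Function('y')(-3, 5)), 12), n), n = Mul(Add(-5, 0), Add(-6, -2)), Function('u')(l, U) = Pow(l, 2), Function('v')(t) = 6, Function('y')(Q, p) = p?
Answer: -1986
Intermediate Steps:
n = 40 (n = Mul(-5, -8) = 40)
P = 88 (P = Add(Add(Pow(6, 2), 12), 40) = Add(Add(36, 12), 40) = Add(48, 40) = 88)
Add(38, Mul(P, -23)) = Add(38, Mul(88, -23)) = Add(38, -2024) = -1986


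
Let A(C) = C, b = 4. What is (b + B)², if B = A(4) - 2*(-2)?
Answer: 144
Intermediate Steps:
B = 8 (B = 4 - 2*(-2) = 4 + 4 = 8)
(b + B)² = (4 + 8)² = 12² = 144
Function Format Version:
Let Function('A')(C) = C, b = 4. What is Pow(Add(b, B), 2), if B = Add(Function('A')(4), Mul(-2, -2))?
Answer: 144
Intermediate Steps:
B = 8 (B = Add(4, Mul(-2, -2)) = Add(4, 4) = 8)
Pow(Add(b, B), 2) = Pow(Add(4, 8), 2) = Pow(12, 2) = 144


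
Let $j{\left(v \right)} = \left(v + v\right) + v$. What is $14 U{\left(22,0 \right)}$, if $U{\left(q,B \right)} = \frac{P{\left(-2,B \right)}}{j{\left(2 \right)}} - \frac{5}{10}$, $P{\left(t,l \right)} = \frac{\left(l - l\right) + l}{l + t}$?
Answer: $-7$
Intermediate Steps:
$P{\left(t,l \right)} = \frac{l}{l + t}$ ($P{\left(t,l \right)} = \frac{0 + l}{l + t} = \frac{l}{l + t}$)
$j{\left(v \right)} = 3 v$ ($j{\left(v \right)} = 2 v + v = 3 v$)
$U{\left(q,B \right)} = - \frac{1}{2} + \frac{B}{6 \left(-2 + B\right)}$ ($U{\left(q,B \right)} = \frac{B \frac{1}{B - 2}}{3 \cdot 2} - \frac{5}{10} = \frac{B \frac{1}{-2 + B}}{6} - \frac{1}{2} = \frac{B}{-2 + B} \frac{1}{6} - \frac{1}{2} = \frac{B}{6 \left(-2 + B\right)} - \frac{1}{2} = - \frac{1}{2} + \frac{B}{6 \left(-2 + B\right)}$)
$14 U{\left(22,0 \right)} = 14 \frac{3 - 0}{3 \left(-2 + 0\right)} = 14 \frac{3 + 0}{3 \left(-2\right)} = 14 \cdot \frac{1}{3} \left(- \frac{1}{2}\right) 3 = 14 \left(- \frac{1}{2}\right) = -7$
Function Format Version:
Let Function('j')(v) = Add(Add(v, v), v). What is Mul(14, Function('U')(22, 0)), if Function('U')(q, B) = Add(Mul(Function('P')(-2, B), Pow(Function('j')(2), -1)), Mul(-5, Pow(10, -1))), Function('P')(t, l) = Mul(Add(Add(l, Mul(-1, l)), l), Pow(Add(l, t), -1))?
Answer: -7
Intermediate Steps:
Function('P')(t, l) = Mul(l, Pow(Add(l, t), -1)) (Function('P')(t, l) = Mul(Add(0, l), Pow(Add(l, t), -1)) = Mul(l, Pow(Add(l, t), -1)))
Function('j')(v) = Mul(3, v) (Function('j')(v) = Add(Mul(2, v), v) = Mul(3, v))
Function('U')(q, B) = Add(Rational(-1, 2), Mul(Rational(1, 6), B, Pow(Add(-2, B), -1))) (Function('U')(q, B) = Add(Mul(Mul(B, Pow(Add(B, -2), -1)), Pow(Mul(3, 2), -1)), Mul(-5, Pow(10, -1))) = Add(Mul(Mul(B, Pow(Add(-2, B), -1)), Pow(6, -1)), Mul(-5, Rational(1, 10))) = Add(Mul(Mul(B, Pow(Add(-2, B), -1)), Rational(1, 6)), Rational(-1, 2)) = Add(Mul(Rational(1, 6), B, Pow(Add(-2, B), -1)), Rational(-1, 2)) = Add(Rational(-1, 2), Mul(Rational(1, 6), B, Pow(Add(-2, B), -1))))
Mul(14, Function('U')(22, 0)) = Mul(14, Mul(Rational(1, 3), Pow(Add(-2, 0), -1), Add(3, Mul(-1, 0)))) = Mul(14, Mul(Rational(1, 3), Pow(-2, -1), Add(3, 0))) = Mul(14, Mul(Rational(1, 3), Rational(-1, 2), 3)) = Mul(14, Rational(-1, 2)) = -7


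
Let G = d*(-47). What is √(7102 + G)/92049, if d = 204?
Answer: I*√2486/92049 ≈ 0.00054167*I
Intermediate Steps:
G = -9588 (G = 204*(-47) = -9588)
√(7102 + G)/92049 = √(7102 - 9588)/92049 = √(-2486)*(1/92049) = (I*√2486)*(1/92049) = I*√2486/92049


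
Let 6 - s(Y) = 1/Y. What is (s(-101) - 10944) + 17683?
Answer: 681246/101 ≈ 6745.0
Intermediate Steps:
s(Y) = 6 - 1/Y
(s(-101) - 10944) + 17683 = ((6 - 1/(-101)) - 10944) + 17683 = ((6 - 1*(-1/101)) - 10944) + 17683 = ((6 + 1/101) - 10944) + 17683 = (607/101 - 10944) + 17683 = -1104737/101 + 17683 = 681246/101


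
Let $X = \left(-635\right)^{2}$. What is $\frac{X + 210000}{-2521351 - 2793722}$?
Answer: $- \frac{613225}{5315073} \approx -0.11537$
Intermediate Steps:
$X = 403225$
$\frac{X + 210000}{-2521351 - 2793722} = \frac{403225 + 210000}{-2521351 - 2793722} = \frac{613225}{-5315073} = 613225 \left(- \frac{1}{5315073}\right) = - \frac{613225}{5315073}$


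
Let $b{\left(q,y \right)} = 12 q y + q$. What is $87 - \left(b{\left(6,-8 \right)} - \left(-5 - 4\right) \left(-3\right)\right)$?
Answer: $684$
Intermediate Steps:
$b{\left(q,y \right)} = q + 12 q y$ ($b{\left(q,y \right)} = 12 q y + q = q + 12 q y$)
$87 - \left(b{\left(6,-8 \right)} - \left(-5 - 4\right) \left(-3\right)\right) = 87 - \left(6 \left(1 + 12 \left(-8\right)\right) - \left(-5 - 4\right) \left(-3\right)\right) = 87 - \left(6 \left(1 - 96\right) - \left(-9\right) \left(-3\right)\right) = 87 - \left(6 \left(-95\right) - 27\right) = 87 - \left(-570 - 27\right) = 87 - -597 = 87 + 597 = 684$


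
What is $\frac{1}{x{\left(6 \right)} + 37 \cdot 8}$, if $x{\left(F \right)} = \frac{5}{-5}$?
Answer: $\frac{1}{295} \approx 0.0033898$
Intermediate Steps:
$x{\left(F \right)} = -1$ ($x{\left(F \right)} = 5 \left(- \frac{1}{5}\right) = -1$)
$\frac{1}{x{\left(6 \right)} + 37 \cdot 8} = \frac{1}{-1 + 37 \cdot 8} = \frac{1}{-1 + 296} = \frac{1}{295}$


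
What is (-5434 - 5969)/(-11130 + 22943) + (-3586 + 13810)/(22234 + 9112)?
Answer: -118331163/185145149 ≈ -0.63913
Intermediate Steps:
(-5434 - 5969)/(-11130 + 22943) + (-3586 + 13810)/(22234 + 9112) = -11403/11813 + 10224/31346 = -11403*1/11813 + 10224*(1/31346) = -11403/11813 + 5112/15673 = -118331163/185145149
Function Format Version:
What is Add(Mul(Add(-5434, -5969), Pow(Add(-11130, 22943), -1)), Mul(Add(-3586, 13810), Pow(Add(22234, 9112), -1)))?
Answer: Rational(-118331163, 185145149) ≈ -0.63913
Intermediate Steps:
Add(Mul(Add(-5434, -5969), Pow(Add(-11130, 22943), -1)), Mul(Add(-3586, 13810), Pow(Add(22234, 9112), -1))) = Add(Mul(-11403, Pow(11813, -1)), Mul(10224, Pow(31346, -1))) = Add(Mul(-11403, Rational(1, 11813)), Mul(10224, Rational(1, 31346))) = Add(Rational(-11403, 11813), Rational(5112, 15673)) = Rational(-118331163, 185145149)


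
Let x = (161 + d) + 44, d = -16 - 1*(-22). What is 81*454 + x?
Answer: 36985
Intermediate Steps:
d = 6 (d = -16 + 22 = 6)
x = 211 (x = (161 + 6) + 44 = 167 + 44 = 211)
81*454 + x = 81*454 + 211 = 36774 + 211 = 36985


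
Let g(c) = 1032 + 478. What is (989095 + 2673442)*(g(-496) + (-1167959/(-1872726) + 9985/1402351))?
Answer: 14530190931493236802723/2626219178826 ≈ 5.5327e+9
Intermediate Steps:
g(c) = 1510
(989095 + 2673442)*(g(-496) + (-1167959/(-1872726) + 9985/1402351)) = (989095 + 2673442)*(1510 + (-1167959/(-1872726) + 9985/1402351)) = 3662537*(1510 + (-1167959*(-1/1872726) + 9985*(1/1402351))) = 3662537*(1510 + (1167959/1872726 + 9985/1402351)) = 3662537*(1510 + 1656587640719/2626219178826) = 3662537*(3967247547667979/2626219178826) = 14530190931493236802723/2626219178826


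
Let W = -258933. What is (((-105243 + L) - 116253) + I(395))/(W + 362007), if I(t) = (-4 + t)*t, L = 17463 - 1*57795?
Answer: -107383/103074 ≈ -1.0418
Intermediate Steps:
L = -40332 (L = 17463 - 57795 = -40332)
I(t) = t*(-4 + t)
(((-105243 + L) - 116253) + I(395))/(W + 362007) = (((-105243 - 40332) - 116253) + 395*(-4 + 395))/(-258933 + 362007) = ((-145575 - 116253) + 395*391)/103074 = (-261828 + 154445)*(1/103074) = -107383*1/103074 = -107383/103074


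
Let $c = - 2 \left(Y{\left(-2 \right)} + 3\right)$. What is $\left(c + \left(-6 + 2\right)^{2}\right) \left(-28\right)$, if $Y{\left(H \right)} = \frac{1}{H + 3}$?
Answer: $-224$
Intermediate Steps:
$Y{\left(H \right)} = \frac{1}{3 + H}$
$c = -8$ ($c = - 2 \left(\frac{1}{3 - 2} + 3\right) = - 2 \left(1^{-1} + 3\right) = - 2 \left(1 + 3\right) = \left(-2\right) 4 = -8$)
$\left(c + \left(-6 + 2\right)^{2}\right) \left(-28\right) = \left(-8 + \left(-6 + 2\right)^{2}\right) \left(-28\right) = \left(-8 + \left(-4\right)^{2}\right) \left(-28\right) = \left(-8 + 16\right) \left(-28\right) = 8 \left(-28\right) = -224$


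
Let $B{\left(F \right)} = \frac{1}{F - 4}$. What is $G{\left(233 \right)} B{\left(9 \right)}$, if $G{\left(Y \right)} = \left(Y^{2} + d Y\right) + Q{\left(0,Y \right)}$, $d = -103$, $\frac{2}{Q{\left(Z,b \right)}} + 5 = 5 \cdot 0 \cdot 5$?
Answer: $\frac{151448}{25} \approx 6057.9$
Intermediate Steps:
$Q{\left(Z,b \right)} = - \frac{2}{5}$ ($Q{\left(Z,b \right)} = \frac{2}{-5 + 5 \cdot 0 \cdot 5} = \frac{2}{-5 + 0 \cdot 5} = \frac{2}{-5 + 0} = \frac{2}{-5} = 2 \left(- \frac{1}{5}\right) = - \frac{2}{5}$)
$B{\left(F \right)} = \frac{1}{-4 + F}$
$G{\left(Y \right)} = - \frac{2}{5} + Y^{2} - 103 Y$ ($G{\left(Y \right)} = \left(Y^{2} - 103 Y\right) - \frac{2}{5} = - \frac{2}{5} + Y^{2} - 103 Y$)
$G{\left(233 \right)} B{\left(9 \right)} = \frac{- \frac{2}{5} + 233^{2} - 23999}{-4 + 9} = \frac{- \frac{2}{5} + 54289 - 23999}{5} = \frac{151448}{5} \cdot \frac{1}{5} = \frac{151448}{25}$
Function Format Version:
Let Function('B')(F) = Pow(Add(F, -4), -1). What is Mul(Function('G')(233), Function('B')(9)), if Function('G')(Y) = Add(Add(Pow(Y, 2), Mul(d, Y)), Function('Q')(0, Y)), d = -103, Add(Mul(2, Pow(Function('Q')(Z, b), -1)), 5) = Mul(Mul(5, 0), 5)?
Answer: Rational(151448, 25) ≈ 6057.9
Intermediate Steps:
Function('Q')(Z, b) = Rational(-2, 5) (Function('Q')(Z, b) = Mul(2, Pow(Add(-5, Mul(Mul(5, 0), 5)), -1)) = Mul(2, Pow(Add(-5, Mul(0, 5)), -1)) = Mul(2, Pow(Add(-5, 0), -1)) = Mul(2, Pow(-5, -1)) = Mul(2, Rational(-1, 5)) = Rational(-2, 5))
Function('B')(F) = Pow(Add(-4, F), -1)
Function('G')(Y) = Add(Rational(-2, 5), Pow(Y, 2), Mul(-103, Y)) (Function('G')(Y) = Add(Add(Pow(Y, 2), Mul(-103, Y)), Rational(-2, 5)) = Add(Rational(-2, 5), Pow(Y, 2), Mul(-103, Y)))
Mul(Function('G')(233), Function('B')(9)) = Mul(Add(Rational(-2, 5), Pow(233, 2), Mul(-103, 233)), Pow(Add(-4, 9), -1)) = Mul(Add(Rational(-2, 5), 54289, -23999), Pow(5, -1)) = Mul(Rational(151448, 5), Rational(1, 5)) = Rational(151448, 25)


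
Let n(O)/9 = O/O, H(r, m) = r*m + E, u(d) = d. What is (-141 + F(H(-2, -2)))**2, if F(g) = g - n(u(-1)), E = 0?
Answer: 21316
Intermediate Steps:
H(r, m) = m*r (H(r, m) = r*m + 0 = m*r + 0 = m*r)
n(O) = 9 (n(O) = 9*(O/O) = 9*1 = 9)
F(g) = -9 + g (F(g) = g - 1*9 = g - 9 = -9 + g)
(-141 + F(H(-2, -2)))**2 = (-141 + (-9 - 2*(-2)))**2 = (-141 + (-9 + 4))**2 = (-141 - 5)**2 = (-146)**2 = 21316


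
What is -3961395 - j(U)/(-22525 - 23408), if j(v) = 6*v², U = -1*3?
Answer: -60652918827/15311 ≈ -3.9614e+6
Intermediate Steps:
U = -3
-3961395 - j(U)/(-22525 - 23408) = -3961395 - 6*(-3)²/(-22525 - 23408) = -3961395 - 6*9/(-45933) = -3961395 - 54*(-1)/45933 = -3961395 - 1*(-18/15311) = -3961395 + 18/15311 = -60652918827/15311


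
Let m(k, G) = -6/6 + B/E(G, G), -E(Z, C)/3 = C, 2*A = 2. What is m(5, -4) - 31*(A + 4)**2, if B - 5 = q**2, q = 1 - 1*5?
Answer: -3097/4 ≈ -774.25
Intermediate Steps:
A = 1 (A = (1/2)*2 = 1)
E(Z, C) = -3*C
q = -4 (q = 1 - 5 = -4)
B = 21 (B = 5 + (-4)**2 = 5 + 16 = 21)
m(k, G) = -1 - 7/G (m(k, G) = -6/6 + 21/((-3*G)) = -6*1/6 + 21*(-1/(3*G)) = -1 - 7/G)
m(5, -4) - 31*(A + 4)**2 = (-7 - 1*(-4))/(-4) - 31*(1 + 4)**2 = -(-7 + 4)/4 - 31*5**2 = -1/4*(-3) - 31*25 = 3/4 - 775 = -3097/4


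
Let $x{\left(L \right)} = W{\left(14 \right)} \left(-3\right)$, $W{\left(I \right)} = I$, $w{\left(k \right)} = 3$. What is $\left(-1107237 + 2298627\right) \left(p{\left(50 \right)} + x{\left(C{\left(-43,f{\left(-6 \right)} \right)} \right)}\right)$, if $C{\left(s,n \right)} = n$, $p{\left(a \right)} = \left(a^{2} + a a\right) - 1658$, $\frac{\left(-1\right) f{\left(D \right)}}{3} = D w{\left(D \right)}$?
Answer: $3931587000$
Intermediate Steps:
$f{\left(D \right)} = - 9 D$ ($f{\left(D \right)} = - 3 D 3 = - 3 \cdot 3 D = - 9 D$)
$p{\left(a \right)} = -1658 + 2 a^{2}$ ($p{\left(a \right)} = \left(a^{2} + a^{2}\right) - 1658 = 2 a^{2} - 1658 = -1658 + 2 a^{2}$)
$x{\left(L \right)} = -42$ ($x{\left(L \right)} = 14 \left(-3\right) = -42$)
$\left(-1107237 + 2298627\right) \left(p{\left(50 \right)} + x{\left(C{\left(-43,f{\left(-6 \right)} \right)} \right)}\right) = \left(-1107237 + 2298627\right) \left(\left(-1658 + 2 \cdot 50^{2}\right) - 42\right) = 1191390 \left(\left(-1658 + 2 \cdot 2500\right) - 42\right) = 1191390 \left(\left(-1658 + 5000\right) - 42\right) = 1191390 \left(3342 - 42\right) = 1191390 \cdot 3300 = 3931587000$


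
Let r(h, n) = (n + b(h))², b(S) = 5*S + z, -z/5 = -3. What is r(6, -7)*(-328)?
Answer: -473632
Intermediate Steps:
z = 15 (z = -5*(-3) = 15)
b(S) = 15 + 5*S (b(S) = 5*S + 15 = 15 + 5*S)
r(h, n) = (15 + n + 5*h)² (r(h, n) = (n + (15 + 5*h))² = (15 + n + 5*h)²)
r(6, -7)*(-328) = (15 - 7 + 5*6)²*(-328) = (15 - 7 + 30)²*(-328) = 38²*(-328) = 1444*(-328) = -473632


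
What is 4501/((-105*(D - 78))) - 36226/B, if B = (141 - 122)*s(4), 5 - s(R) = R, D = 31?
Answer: -25527113/13395 ≈ -1905.7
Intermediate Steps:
s(R) = 5 - R
B = 19 (B = (141 - 122)*(5 - 1*4) = 19*(5 - 4) = 19*1 = 19)
4501/((-105*(D - 78))) - 36226/B = 4501/((-105*(31 - 78))) - 36226/19 = 4501/((-105*(-47))) - 36226*1/19 = 4501/4935 - 36226/19 = 4501*(1/4935) - 36226/19 = 643/705 - 36226/19 = -25527113/13395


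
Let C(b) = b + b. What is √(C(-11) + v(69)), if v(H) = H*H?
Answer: √4739 ≈ 68.840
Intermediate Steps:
v(H) = H²
C(b) = 2*b
√(C(-11) + v(69)) = √(2*(-11) + 69²) = √(-22 + 4761) = √4739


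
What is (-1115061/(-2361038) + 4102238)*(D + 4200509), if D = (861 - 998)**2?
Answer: 20432994856930114095/1180519 ≈ 1.7308e+13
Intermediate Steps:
D = 18769 (D = (-137)**2 = 18769)
(-1115061/(-2361038) + 4102238)*(D + 4200509) = (-1115061/(-2361038) + 4102238)*(18769 + 4200509) = (-1115061*(-1/2361038) + 4102238)*4219278 = (1115061/2361038 + 4102238)*4219278 = (9685540918105/2361038)*4219278 = 20432994856930114095/1180519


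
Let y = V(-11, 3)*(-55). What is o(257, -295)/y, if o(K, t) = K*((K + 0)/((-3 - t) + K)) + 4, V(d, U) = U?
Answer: -13649/18117 ≈ -0.75338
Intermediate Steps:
y = -165 (y = 3*(-55) = -165)
o(K, t) = 4 + K²/(-3 + K - t) (o(K, t) = K*(K/(-3 + K - t)) + 4 = K²/(-3 + K - t) + 4 = 4 + K²/(-3 + K - t))
o(257, -295)/y = ((12 - 1*257² - 4*257 + 4*(-295))/(3 - 295 - 1*257))/(-165) = ((12 - 1*66049 - 1028 - 1180)/(3 - 295 - 257))*(-1/165) = ((12 - 66049 - 1028 - 1180)/(-549))*(-1/165) = -1/549*(-68245)*(-1/165) = (68245/549)*(-1/165) = -13649/18117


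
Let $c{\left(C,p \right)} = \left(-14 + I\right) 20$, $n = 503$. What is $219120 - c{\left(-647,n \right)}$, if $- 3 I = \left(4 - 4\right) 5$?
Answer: $219400$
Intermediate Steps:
$I = 0$ ($I = - \frac{\left(4 - 4\right) 5}{3} = - \frac{0 \cdot 5}{3} = \left(- \frac{1}{3}\right) 0 = 0$)
$c{\left(C,p \right)} = -280$ ($c{\left(C,p \right)} = \left(-14 + 0\right) 20 = \left(-14\right) 20 = -280$)
$219120 - c{\left(-647,n \right)} = 219120 - -280 = 219120 + 280 = 219400$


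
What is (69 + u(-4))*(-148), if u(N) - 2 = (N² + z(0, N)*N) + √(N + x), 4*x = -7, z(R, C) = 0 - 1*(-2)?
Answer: -11692 - 74*I*√23 ≈ -11692.0 - 354.89*I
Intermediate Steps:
z(R, C) = 2 (z(R, C) = 0 + 2 = 2)
x = -7/4 (x = (¼)*(-7) = -7/4 ≈ -1.7500)
u(N) = 2 + N² + √(-7/4 + N) + 2*N (u(N) = 2 + ((N² + 2*N) + √(N - 7/4)) = 2 + ((N² + 2*N) + √(-7/4 + N)) = 2 + (N² + √(-7/4 + N) + 2*N) = 2 + N² + √(-7/4 + N) + 2*N)
(69 + u(-4))*(-148) = (69 + (2 + (-4)² + √(-7 + 4*(-4))/2 + 2*(-4)))*(-148) = (69 + (2 + 16 + √(-7 - 16)/2 - 8))*(-148) = (69 + (2 + 16 + √(-23)/2 - 8))*(-148) = (69 + (2 + 16 + (I*√23)/2 - 8))*(-148) = (69 + (2 + 16 + I*√23/2 - 8))*(-148) = (69 + (10 + I*√23/2))*(-148) = (79 + I*√23/2)*(-148) = -11692 - 74*I*√23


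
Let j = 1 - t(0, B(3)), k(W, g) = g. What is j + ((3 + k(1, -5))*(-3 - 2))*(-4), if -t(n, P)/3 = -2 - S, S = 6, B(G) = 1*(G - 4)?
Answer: -63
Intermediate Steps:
B(G) = -4 + G (B(G) = 1*(-4 + G) = -4 + G)
t(n, P) = 24 (t(n, P) = -3*(-2 - 1*6) = -3*(-2 - 6) = -3*(-8) = 24)
j = -23 (j = 1 - 1*24 = 1 - 24 = -23)
j + ((3 + k(1, -5))*(-3 - 2))*(-4) = -23 + ((3 - 5)*(-3 - 2))*(-4) = -23 - 2*(-5)*(-4) = -23 + 10*(-4) = -23 - 40 = -63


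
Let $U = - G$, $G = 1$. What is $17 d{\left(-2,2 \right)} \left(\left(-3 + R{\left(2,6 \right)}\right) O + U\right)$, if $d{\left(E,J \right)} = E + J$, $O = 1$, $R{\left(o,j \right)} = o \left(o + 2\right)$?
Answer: $0$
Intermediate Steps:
$U = -1$ ($U = \left(-1\right) 1 = -1$)
$R{\left(o,j \right)} = o \left(2 + o\right)$
$17 d{\left(-2,2 \right)} \left(\left(-3 + R{\left(2,6 \right)}\right) O + U\right) = 17 \left(-2 + 2\right) \left(\left(-3 + 2 \left(2 + 2\right)\right) 1 - 1\right) = 17 \cdot 0 \left(\left(-3 + 2 \cdot 4\right) 1 - 1\right) = 0 \left(\left(-3 + 8\right) 1 - 1\right) = 0 \left(5 \cdot 1 - 1\right) = 0 \left(5 - 1\right) = 0 \cdot 4 = 0$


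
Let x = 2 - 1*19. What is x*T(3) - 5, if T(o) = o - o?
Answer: -5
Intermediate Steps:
T(o) = 0
x = -17 (x = 2 - 19 = -17)
x*T(3) - 5 = -17*0 - 5 = 0 - 5 = -5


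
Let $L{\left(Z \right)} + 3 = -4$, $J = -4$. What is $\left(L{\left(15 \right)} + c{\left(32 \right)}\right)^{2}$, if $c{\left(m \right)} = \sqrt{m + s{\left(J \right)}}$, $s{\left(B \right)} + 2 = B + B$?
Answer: $\left(7 - \sqrt{22}\right)^{2} \approx 5.3342$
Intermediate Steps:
$L{\left(Z \right)} = -7$ ($L{\left(Z \right)} = -3 - 4 = -7$)
$s{\left(B \right)} = -2 + 2 B$ ($s{\left(B \right)} = -2 + \left(B + B\right) = -2 + 2 B$)
$c{\left(m \right)} = \sqrt{-10 + m}$ ($c{\left(m \right)} = \sqrt{m + \left(-2 + 2 \left(-4\right)\right)} = \sqrt{m - 10} = \sqrt{-10 + m}$)
$\left(L{\left(15 \right)} + c{\left(32 \right)}\right)^{2} = \left(-7 + \sqrt{-10 + 32}\right)^{2} = \left(-7 + \sqrt{22}\right)^{2}$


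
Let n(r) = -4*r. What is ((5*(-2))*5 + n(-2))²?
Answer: 1764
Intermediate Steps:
((5*(-2))*5 + n(-2))² = ((5*(-2))*5 - 4*(-2))² = (-10*5 + 8)² = (-50 + 8)² = (-42)² = 1764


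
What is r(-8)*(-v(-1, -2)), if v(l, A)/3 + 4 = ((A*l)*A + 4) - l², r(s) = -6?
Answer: -90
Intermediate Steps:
v(l, A) = -3*l² + 3*l*A² (v(l, A) = -12 + 3*(((A*l)*A + 4) - l²) = -12 + 3*((l*A² + 4) - l²) = -12 + 3*((4 + l*A²) - l²) = -12 + 3*(4 - l² + l*A²) = -12 + (12 - 3*l² + 3*l*A²) = -3*l² + 3*l*A²)
r(-8)*(-v(-1, -2)) = -(-6)*3*(-1)*((-2)² - 1*(-1)) = -(-6)*3*(-1)*(4 + 1) = -(-6)*3*(-1)*5 = -(-6)*(-15) = -6*15 = -90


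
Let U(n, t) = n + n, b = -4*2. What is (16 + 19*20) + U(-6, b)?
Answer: 384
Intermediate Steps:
b = -8
U(n, t) = 2*n
(16 + 19*20) + U(-6, b) = (16 + 19*20) + 2*(-6) = (16 + 380) - 12 = 396 - 12 = 384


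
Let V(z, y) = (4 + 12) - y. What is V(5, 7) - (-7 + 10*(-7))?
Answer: 86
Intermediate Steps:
V(z, y) = 16 - y
V(5, 7) - (-7 + 10*(-7)) = (16 - 1*7) - (-7 + 10*(-7)) = (16 - 7) - (-7 - 70) = 9 - 1*(-77) = 9 + 77 = 86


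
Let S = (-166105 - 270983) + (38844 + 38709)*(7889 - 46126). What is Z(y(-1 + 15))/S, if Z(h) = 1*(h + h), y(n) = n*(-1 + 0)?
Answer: 28/2965831149 ≈ 9.4409e-9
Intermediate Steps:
y(n) = -n (y(n) = n*(-1) = -n)
Z(h) = 2*h (Z(h) = 1*(2*h) = 2*h)
S = -2965831149 (S = -437088 + 77553*(-38237) = -437088 - 2965394061 = -2965831149)
Z(y(-1 + 15))/S = (2*(-(-1 + 15)))/(-2965831149) = (2*(-1*14))*(-1/2965831149) = (2*(-14))*(-1/2965831149) = -28*(-1/2965831149) = 28/2965831149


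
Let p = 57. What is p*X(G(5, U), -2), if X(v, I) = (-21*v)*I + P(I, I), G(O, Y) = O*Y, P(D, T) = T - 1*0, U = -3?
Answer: -36024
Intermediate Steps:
P(D, T) = T (P(D, T) = T + 0 = T)
X(v, I) = I - 21*I*v (X(v, I) = (-21*v)*I + I = -21*I*v + I = I - 21*I*v)
p*X(G(5, U), -2) = 57*(-2*(1 - 105*(-3))) = 57*(-2*(1 - 21*(-15))) = 57*(-2*(1 + 315)) = 57*(-2*316) = 57*(-632) = -36024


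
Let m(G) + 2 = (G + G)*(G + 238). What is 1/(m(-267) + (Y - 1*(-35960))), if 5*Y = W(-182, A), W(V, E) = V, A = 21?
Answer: 5/257038 ≈ 1.9452e-5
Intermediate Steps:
Y = -182/5 (Y = (⅕)*(-182) = -182/5 ≈ -36.400)
m(G) = -2 + 2*G*(238 + G) (m(G) = -2 + (G + G)*(G + 238) = -2 + (2*G)*(238 + G) = -2 + 2*G*(238 + G))
1/(m(-267) + (Y - 1*(-35960))) = 1/((-2 + 2*(-267)² + 476*(-267)) + (-182/5 - 1*(-35960))) = 1/((-2 + 2*71289 - 127092) + (-182/5 + 35960)) = 1/((-2 + 142578 - 127092) + 179618/5) = 1/(15484 + 179618/5) = 1/(257038/5) = 5/257038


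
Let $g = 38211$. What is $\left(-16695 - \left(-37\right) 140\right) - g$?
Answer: $-49726$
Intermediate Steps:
$\left(-16695 - \left(-37\right) 140\right) - g = \left(-16695 - \left(-37\right) 140\right) - 38211 = \left(-16695 - -5180\right) - 38211 = \left(-16695 + 5180\right) - 38211 = -11515 - 38211 = -49726$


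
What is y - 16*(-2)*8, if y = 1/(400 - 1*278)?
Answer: 31233/122 ≈ 256.01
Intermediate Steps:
y = 1/122 (y = 1/(400 - 278) = 1/122 ≈ 0.0081967)
y - 16*(-2)*8 = 1/122 - 16*(-2)*8 = 1/122 + 32*8 = 1/122 + 256 = 31233/122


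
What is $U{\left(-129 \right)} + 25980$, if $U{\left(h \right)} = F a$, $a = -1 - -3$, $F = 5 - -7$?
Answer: $26004$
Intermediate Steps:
$F = 12$ ($F = 5 + 7 = 12$)
$a = 2$ ($a = -1 + 3 = 2$)
$U{\left(h \right)} = 24$ ($U{\left(h \right)} = 12 \cdot 2 = 24$)
$U{\left(-129 \right)} + 25980 = 24 + 25980 = 26004$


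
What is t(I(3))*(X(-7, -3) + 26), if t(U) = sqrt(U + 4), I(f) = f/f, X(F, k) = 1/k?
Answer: 77*sqrt(5)/3 ≈ 57.392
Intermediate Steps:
I(f) = 1
t(U) = sqrt(4 + U)
t(I(3))*(X(-7, -3) + 26) = sqrt(4 + 1)*(1/(-3) + 26) = sqrt(5)*(-1/3 + 26) = sqrt(5)*(77/3) = 77*sqrt(5)/3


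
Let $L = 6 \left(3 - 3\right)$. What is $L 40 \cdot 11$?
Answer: $0$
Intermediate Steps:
$L = 0$ ($L = 6 \cdot 0 = 0$)
$L 40 \cdot 11 = 0 \cdot 40 \cdot 11 = 0 \cdot 11 = 0$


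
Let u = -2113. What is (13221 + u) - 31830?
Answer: -20722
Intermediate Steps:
(13221 + u) - 31830 = (13221 - 2113) - 31830 = 11108 - 31830 = -20722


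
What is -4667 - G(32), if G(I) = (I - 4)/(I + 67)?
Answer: -462061/99 ≈ -4667.3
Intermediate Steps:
G(I) = (-4 + I)/(67 + I)
-4667 - G(32) = -4667 - (-4 + 32)/(67 + 32) = -4667 - 28/99 = -462061/99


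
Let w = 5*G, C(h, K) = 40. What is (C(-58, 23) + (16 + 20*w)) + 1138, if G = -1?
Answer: 1094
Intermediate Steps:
w = -5 (w = 5*(-1) = -5)
(C(-58, 23) + (16 + 20*w)) + 1138 = (40 + (16 + 20*(-5))) + 1138 = (40 + (16 - 100)) + 1138 = (40 - 84) + 1138 = -44 + 1138 = 1094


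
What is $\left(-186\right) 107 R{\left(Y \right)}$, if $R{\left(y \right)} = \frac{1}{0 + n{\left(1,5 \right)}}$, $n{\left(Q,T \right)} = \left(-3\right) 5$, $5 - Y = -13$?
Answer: $\frac{6634}{5} \approx 1326.8$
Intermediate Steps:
$Y = 18$ ($Y = 5 - -13 = 5 + 13 = 18$)
$n{\left(Q,T \right)} = -15$
$R{\left(y \right)} = - \frac{1}{15}$ ($R{\left(y \right)} = \frac{1}{0 - 15} = \frac{1}{-15} = - \frac{1}{15}$)
$\left(-186\right) 107 R{\left(Y \right)} = \left(-186\right) 107 \left(- \frac{1}{15}\right) = \left(-19902\right) \left(- \frac{1}{15}\right) = \frac{6634}{5}$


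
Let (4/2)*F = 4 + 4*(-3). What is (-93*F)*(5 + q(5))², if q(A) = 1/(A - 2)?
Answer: 31744/3 ≈ 10581.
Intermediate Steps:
q(A) = 1/(-2 + A)
F = -4 (F = (4 + 4*(-3))/2 = (4 - 12)/2 = (½)*(-8) = -4)
(-93*F)*(5 + q(5))² = (-93*(-4))*(5 + 1/(-2 + 5))² = 372*(5 + 1/3)² = 372*(5 + ⅓)² = 372*(16/3)² = 372*(256/9) = 31744/3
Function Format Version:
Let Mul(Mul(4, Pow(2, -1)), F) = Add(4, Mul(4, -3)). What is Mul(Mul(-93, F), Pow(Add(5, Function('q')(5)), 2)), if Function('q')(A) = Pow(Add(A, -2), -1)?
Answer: Rational(31744, 3) ≈ 10581.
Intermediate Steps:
Function('q')(A) = Pow(Add(-2, A), -1)
F = -4 (F = Mul(Rational(1, 2), Add(4, Mul(4, -3))) = Mul(Rational(1, 2), Add(4, -12)) = Mul(Rational(1, 2), -8) = -4)
Mul(Mul(-93, F), Pow(Add(5, Function('q')(5)), 2)) = Mul(Mul(-93, -4), Pow(Add(5, Pow(Add(-2, 5), -1)), 2)) = Mul(372, Pow(Add(5, Pow(3, -1)), 2)) = Mul(372, Pow(Add(5, Rational(1, 3)), 2)) = Mul(372, Pow(Rational(16, 3), 2)) = Mul(372, Rational(256, 9)) = Rational(31744, 3)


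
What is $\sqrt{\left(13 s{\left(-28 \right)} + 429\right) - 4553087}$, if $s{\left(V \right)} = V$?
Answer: $i \sqrt{4553022} \approx 2133.8 i$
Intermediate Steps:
$\sqrt{\left(13 s{\left(-28 \right)} + 429\right) - 4553087} = \sqrt{\left(13 \left(-28\right) + 429\right) - 4553087} = \sqrt{\left(-364 + 429\right) - 4553087} = \sqrt{65 - 4553087} = \sqrt{-4553022} = i \sqrt{4553022}$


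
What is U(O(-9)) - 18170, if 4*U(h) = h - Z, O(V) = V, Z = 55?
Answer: -18186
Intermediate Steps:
U(h) = -55/4 + h/4 (U(h) = (h - 1*55)/4 = (h - 55)/4 = (-55 + h)/4 = -55/4 + h/4)
U(O(-9)) - 18170 = (-55/4 + (¼)*(-9)) - 18170 = (-55/4 - 9/4) - 18170 = -16 - 18170 = -18186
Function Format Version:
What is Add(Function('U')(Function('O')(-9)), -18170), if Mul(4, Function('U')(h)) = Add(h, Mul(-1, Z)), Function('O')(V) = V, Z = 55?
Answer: -18186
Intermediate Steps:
Function('U')(h) = Add(Rational(-55, 4), Mul(Rational(1, 4), h)) (Function('U')(h) = Mul(Rational(1, 4), Add(h, Mul(-1, 55))) = Mul(Rational(1, 4), Add(h, -55)) = Mul(Rational(1, 4), Add(-55, h)) = Add(Rational(-55, 4), Mul(Rational(1, 4), h)))
Add(Function('U')(Function('O')(-9)), -18170) = Add(Add(Rational(-55, 4), Mul(Rational(1, 4), -9)), -18170) = Add(Add(Rational(-55, 4), Rational(-9, 4)), -18170) = Add(-16, -18170) = -18186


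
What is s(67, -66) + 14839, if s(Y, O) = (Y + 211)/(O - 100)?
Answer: 1231498/83 ≈ 14837.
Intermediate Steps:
s(Y, O) = (211 + Y)/(-100 + O)
s(67, -66) + 14839 = (211 + 67)/(-100 - 66) + 14839 = 278/(-166) + 14839 = -1/166*278 + 14839 = -139/83 + 14839 = 1231498/83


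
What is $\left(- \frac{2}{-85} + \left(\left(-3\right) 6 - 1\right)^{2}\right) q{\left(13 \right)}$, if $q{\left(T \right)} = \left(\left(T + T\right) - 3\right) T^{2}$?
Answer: $\frac{119280369}{85} \approx 1.4033 \cdot 10^{6}$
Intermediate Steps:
$q{\left(T \right)} = T^{2} \left(-3 + 2 T\right)$ ($q{\left(T \right)} = \left(2 T - 3\right) T^{2} = \left(-3 + 2 T\right) T^{2} = T^{2} \left(-3 + 2 T\right)$)
$\left(- \frac{2}{-85} + \left(\left(-3\right) 6 - 1\right)^{2}\right) q{\left(13 \right)} = \left(- \frac{2}{-85} + \left(\left(-3\right) 6 - 1\right)^{2}\right) 13^{2} \left(-3 + 2 \cdot 13\right) = \left(\left(-2\right) \left(- \frac{1}{85}\right) + \left(-18 - 1\right)^{2}\right) 169 \left(-3 + 26\right) = \left(\frac{2}{85} + \left(-19\right)^{2}\right) 169 \cdot 23 = \left(\frac{2}{85} + 361\right) 3887 = \frac{30687}{85} \cdot 3887 = \frac{119280369}{85}$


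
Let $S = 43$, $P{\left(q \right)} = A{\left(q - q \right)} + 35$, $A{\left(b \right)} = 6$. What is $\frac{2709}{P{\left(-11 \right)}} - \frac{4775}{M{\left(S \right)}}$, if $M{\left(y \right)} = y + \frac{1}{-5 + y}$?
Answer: $- \frac{602047}{13407} \approx -44.905$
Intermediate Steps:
$P{\left(q \right)} = 41$ ($P{\left(q \right)} = 6 + 35 = 41$)
$\frac{2709}{P{\left(-11 \right)}} - \frac{4775}{M{\left(S \right)}} = \frac{2709}{41} - \frac{4775}{\frac{1}{-5 + 43} \left(1 + 43^{2} - 215\right)} = 2709 \cdot \frac{1}{41} - \frac{4775}{\frac{1}{38} \left(1 + 1849 - 215\right)} = \frac{2709}{41} - \frac{4775}{\frac{1}{38} \cdot 1635} = \frac{2709}{41} - \frac{4775}{\frac{1635}{38}} = \frac{2709}{41} - \frac{36290}{327} = - \frac{602047}{13407}$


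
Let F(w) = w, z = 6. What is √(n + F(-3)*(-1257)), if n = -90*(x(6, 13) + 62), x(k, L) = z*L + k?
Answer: 3*I*√1041 ≈ 96.794*I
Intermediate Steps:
x(k, L) = k + 6*L (x(k, L) = 6*L + k = k + 6*L)
n = -13140 (n = -90*((6 + 6*13) + 62) = -90*((6 + 78) + 62) = -90*(84 + 62) = -90*146 = -13140)
√(n + F(-3)*(-1257)) = √(-13140 - 3*(-1257)) = √(-13140 + 3771) = √(-9369) = 3*I*√1041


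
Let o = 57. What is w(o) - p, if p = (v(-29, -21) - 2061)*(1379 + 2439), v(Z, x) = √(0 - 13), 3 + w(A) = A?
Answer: 7868952 - 3818*I*√13 ≈ 7.869e+6 - 13766.0*I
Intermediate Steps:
w(A) = -3 + A
v(Z, x) = I*√13 (v(Z, x) = √(-13) = I*√13)
p = -7868898 + 3818*I*√13 (p = (I*√13 - 2061)*(1379 + 2439) = (-2061 + I*√13)*3818 = -7868898 + 3818*I*√13 ≈ -7.8689e+6 + 13766.0*I)
w(o) - p = (-3 + 57) - (-7868898 + 3818*I*√13) = 54 + (7868898 - 3818*I*√13) = 7868952 - 3818*I*√13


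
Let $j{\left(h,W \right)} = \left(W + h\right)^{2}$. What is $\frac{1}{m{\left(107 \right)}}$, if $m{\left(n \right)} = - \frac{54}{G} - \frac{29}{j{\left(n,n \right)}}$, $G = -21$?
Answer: $\frac{320572}{824125} \approx 0.38898$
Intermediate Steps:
$m{\left(n \right)} = \frac{18}{7} - \frac{29}{4 n^{2}}$ ($m{\left(n \right)} = - \frac{54}{-21} - \frac{29}{\left(n + n\right)^{2}} = \left(-54\right) \left(- \frac{1}{21}\right) - \frac{29}{\left(2 n\right)^{2}} = \frac{18}{7} - \frac{29}{4 n^{2}}$)
$\frac{1}{m{\left(107 \right)}} = \frac{1}{\frac{18}{7} - \frac{29}{4 \cdot 11449}} = \frac{1}{\frac{18}{7} - \frac{29}{45796}} = \frac{1}{\frac{824125}{320572}} = \frac{320572}{824125}$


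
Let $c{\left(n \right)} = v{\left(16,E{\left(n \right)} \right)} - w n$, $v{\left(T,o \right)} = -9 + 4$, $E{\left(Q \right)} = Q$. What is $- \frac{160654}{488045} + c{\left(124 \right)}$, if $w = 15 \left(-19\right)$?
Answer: $\frac{17244909421}{488045} \approx 35335.0$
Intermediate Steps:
$v{\left(T,o \right)} = -5$
$w = -285$
$c{\left(n \right)} = -5 + 285 n$ ($c{\left(n \right)} = -5 - - 285 n = -5 + 285 n$)
$- \frac{160654}{488045} + c{\left(124 \right)} = - \frac{160654}{488045} + \left(-5 + 285 \cdot 124\right) = \left(-160654\right) \frac{1}{488045} + \left(-5 + 35340\right) = - \frac{160654}{488045} + 35335 = \frac{17244909421}{488045}$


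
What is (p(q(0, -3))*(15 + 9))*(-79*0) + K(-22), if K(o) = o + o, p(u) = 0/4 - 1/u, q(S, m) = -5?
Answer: -44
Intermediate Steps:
p(u) = -1/u (p(u) = 0*(¼) - 1/u = 0 - 1/u = -1/u)
K(o) = 2*o
(p(q(0, -3))*(15 + 9))*(-79*0) + K(-22) = ((-1/(-5))*(15 + 9))*(-79*0) + 2*(-22) = (-1*(-⅕)*24)*0 - 44 = ((⅕)*24)*0 - 44 = (24/5)*0 - 44 = 0 - 44 = -44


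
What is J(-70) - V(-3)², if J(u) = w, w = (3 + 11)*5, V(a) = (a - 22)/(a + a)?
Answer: 1895/36 ≈ 52.639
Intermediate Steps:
V(a) = (-22 + a)/(2*a) (V(a) = (-22 + a)/((2*a)) = (-22 + a)*(1/(2*a)) = (-22 + a)/(2*a))
w = 70 (w = 14*5 = 70)
J(u) = 70
J(-70) - V(-3)² = 70 - ((½)*(-22 - 3)/(-3))² = 70 - ((½)*(-⅓)*(-25))² = 70 - (25/6)² = 70 - 1*625/36 = 70 - 625/36 = 1895/36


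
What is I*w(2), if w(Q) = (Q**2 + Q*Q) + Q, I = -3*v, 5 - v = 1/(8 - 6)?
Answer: -135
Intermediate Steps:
v = 9/2 (v = 5 - 1/(8 - 6) = 5 - 1/2 = 9/2 ≈ 4.5000)
I = -27/2 (I = -3*9/2 = -27/2 ≈ -13.500)
w(Q) = Q + 2*Q**2 (w(Q) = (Q**2 + Q**2) + Q = 2*Q**2 + Q = Q + 2*Q**2)
I*w(2) = -27*(1 + 2*2) = -27*(1 + 4) = -27*5 = -27/2*10 = -135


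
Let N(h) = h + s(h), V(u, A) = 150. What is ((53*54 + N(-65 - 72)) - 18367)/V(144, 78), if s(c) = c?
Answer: -15779/150 ≈ -105.19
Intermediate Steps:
N(h) = 2*h (N(h) = h + h = 2*h)
((53*54 + N(-65 - 72)) - 18367)/V(144, 78) = ((53*54 + 2*(-65 - 72)) - 18367)/150 = ((2862 + 2*(-137)) - 18367)*(1/150) = ((2862 - 274) - 18367)*(1/150) = (2588 - 18367)*(1/150) = -15779*1/150 = -15779/150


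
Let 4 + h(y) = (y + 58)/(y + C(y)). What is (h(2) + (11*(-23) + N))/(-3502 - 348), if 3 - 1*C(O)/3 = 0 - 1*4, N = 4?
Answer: 5759/88550 ≈ 0.065037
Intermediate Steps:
C(O) = 21 (C(O) = 9 - 3*(0 - 1*4) = 9 - 3*(0 - 4) = 9 - 3*(-4) = 9 + 12 = 21)
h(y) = -4 + (58 + y)/(21 + y) (h(y) = -4 + (y + 58)/(y + 21) = -4 + (58 + y)/(21 + y))
(h(2) + (11*(-23) + N))/(-3502 - 348) = ((-26 - 3*2)/(21 + 2) + (11*(-23) + 4))/(-3502 - 348) = ((-26 - 6)/23 + (-253 + 4))/(-3850) = ((1/23)*(-32) - 249)*(-1/3850) = (-32/23 - 249)*(-1/3850) = -5759/23*(-1/3850) = 5759/88550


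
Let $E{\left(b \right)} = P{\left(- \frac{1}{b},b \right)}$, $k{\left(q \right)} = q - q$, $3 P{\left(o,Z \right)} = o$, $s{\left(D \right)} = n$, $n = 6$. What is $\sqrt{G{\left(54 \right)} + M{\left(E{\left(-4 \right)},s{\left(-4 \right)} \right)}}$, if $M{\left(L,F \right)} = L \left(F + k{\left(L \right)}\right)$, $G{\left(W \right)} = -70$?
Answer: $\frac{i \sqrt{278}}{2} \approx 8.3367 i$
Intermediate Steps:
$s{\left(D \right)} = 6$
$P{\left(o,Z \right)} = \frac{o}{3}$
$k{\left(q \right)} = 0$
$E{\left(b \right)} = - \frac{1}{3 b}$ ($E{\left(b \right)} = \frac{\left(-1\right) \frac{1}{b}}{3} = - \frac{1}{3 b}$)
$M{\left(L,F \right)} = F L$ ($M{\left(L,F \right)} = L \left(F + 0\right) = L F = F L$)
$\sqrt{G{\left(54 \right)} + M{\left(E{\left(-4 \right)},s{\left(-4 \right)} \right)}} = \sqrt{-70 + 6 \left(- \frac{1}{3 \left(-4\right)}\right)} = \sqrt{-70 + 6 \left(\left(- \frac{1}{3}\right) \left(- \frac{1}{4}\right)\right)} = \sqrt{-70 + 6 \cdot \frac{1}{12}} = \sqrt{-70 + \frac{1}{2}} = \sqrt{- \frac{139}{2}} = \frac{i \sqrt{278}}{2}$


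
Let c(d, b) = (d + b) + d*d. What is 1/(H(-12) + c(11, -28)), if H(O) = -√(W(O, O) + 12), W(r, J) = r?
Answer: 1/104 ≈ 0.0096154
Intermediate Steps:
c(d, b) = b + d + d² (c(d, b) = (b + d) + d² = b + d + d²)
H(O) = -√(12 + O) (H(O) = -√(O + 12) = -√(12 + O))
1/(H(-12) + c(11, -28)) = 1/(-√(12 - 12) + (-28 + 11 + 11²)) = 1/(-√0 + (-28 + 11 + 121)) = 1/(-1*0 + 104) = 1/(0 + 104) = 1/104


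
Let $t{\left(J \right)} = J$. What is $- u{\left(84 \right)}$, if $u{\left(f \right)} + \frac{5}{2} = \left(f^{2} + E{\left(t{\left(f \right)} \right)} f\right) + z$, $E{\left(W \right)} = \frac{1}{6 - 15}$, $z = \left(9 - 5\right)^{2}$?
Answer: $- \frac{42361}{6} \approx -7060.2$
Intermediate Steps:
$z = 16$ ($z = 4^{2} = 16$)
$E{\left(W \right)} = - \frac{1}{9}$ ($E{\left(W \right)} = \frac{1}{-9} = - \frac{1}{9}$)
$u{\left(f \right)} = \frac{27}{2} + f^{2} - \frac{f}{9}$ ($u{\left(f \right)} = - \frac{5}{2} + \left(\left(f^{2} - \frac{f}{9}\right) + 16\right) = - \frac{5}{2} + \left(16 + f^{2} - \frac{f}{9}\right) = \frac{27}{2} + f^{2} - \frac{f}{9}$)
$- u{\left(84 \right)} = - (\frac{27}{2} + 84^{2} - \frac{28}{3}) = - (\frac{27}{2} + 7056 - \frac{28}{3}) = \left(-1\right) \frac{42361}{6} = - \frac{42361}{6}$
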